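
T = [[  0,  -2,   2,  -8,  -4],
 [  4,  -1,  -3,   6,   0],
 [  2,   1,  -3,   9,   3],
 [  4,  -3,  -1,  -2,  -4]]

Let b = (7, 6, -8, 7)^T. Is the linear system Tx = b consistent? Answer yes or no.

Row reduce the augmented matrix [T | b].
Swap R1 ↔ R2
R3 ← R3 − (1/2)·R1: [0, 3/2, -3/2, 6, 3, -11]
R4 ← R4 − R1: [0, -2, 2, -8, -4, 1]
R3 ← R3 + (3/4)·R2: [0, 0, 0, 0, 0, -23/4]
R4 ← R4 − R2: [0, 0, 0, 0, 0, -6]
R4 ← R4 − (24/23)·R3: [0, 0, 0, 0, 0, 0]
The echelon form has 3 nonzero rows; the last pivot sits in the augmented column, so rank(T) = 2 but rank([T|b]) = 3.
Since the ranks differ, the system is inconsistent.

no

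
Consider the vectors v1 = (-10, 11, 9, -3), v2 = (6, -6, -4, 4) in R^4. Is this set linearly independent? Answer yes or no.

Form the matrix with these vectors as rows and row reduce.
R2 ← R2 + (3/5)·R1: [0, 3/5, 7/5, 11/5]
2 nonzero rows, so the 2 vectors span a space of dimension 2.
Since 2 = 2, the vectors are linearly independent.

yes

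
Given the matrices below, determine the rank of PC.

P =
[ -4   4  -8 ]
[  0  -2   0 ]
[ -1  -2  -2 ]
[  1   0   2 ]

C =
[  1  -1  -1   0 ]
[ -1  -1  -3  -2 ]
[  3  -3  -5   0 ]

2

First compute PC:
[[-32,  24,  32,  -8],
 [  2,   2,   6,   4],
 [ -5,   9,  17,   4],
 [  7,  -7, -11,   0]]
Now row reduce the product.
R2 ← R2 + (1/16)·R1: [0, 7/2, 8, 7/2]
R3 ← R3 − (5/32)·R1: [0, 21/4, 12, 21/4]
R4 ← R4 + (7/32)·R1: [0, -7/4, -4, -7/4]
R3 ← R3 − (3/2)·R2: [0, 0, 0, 0]
R4 ← R4 + (1/2)·R2: [0, 0, 0, 0]
2 nonzero rows, so rank(PC) = 2.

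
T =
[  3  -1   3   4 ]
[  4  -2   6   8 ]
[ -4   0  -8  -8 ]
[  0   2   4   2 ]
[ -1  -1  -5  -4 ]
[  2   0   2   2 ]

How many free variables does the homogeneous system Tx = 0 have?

Row reduce to echelon form.
R2 ← R2 − (4/3)·R1: [0, -2/3, 2, 8/3]
R3 ← R3 + (4/3)·R1: [0, -4/3, -4, -8/3]
R5 ← R5 + (1/3)·R1: [0, -4/3, -4, -8/3]
R6 ← R6 − (2/3)·R1: [0, 2/3, 0, -2/3]
R3 ← R3 − (2)·R2: [0, 0, -8, -8]
R4 ← R4 + (3)·R2: [0, 0, 10, 10]
R5 ← R5 − (2)·R2: [0, 0, -8, -8]
R6 ← R6 + R2: [0, 0, 2, 2]
R4 ← R4 + (5/4)·R3: [0, 0, 0, 0]
R5 ← R5 − R3: [0, 0, 0, 0]
R6 ← R6 + (1/4)·R3: [0, 0, 0, 0]
3 nonzero rows, so rank(T) = 3.
T has 4 columns; by rank–nullity, nullity = 4 − 3 = 1.

1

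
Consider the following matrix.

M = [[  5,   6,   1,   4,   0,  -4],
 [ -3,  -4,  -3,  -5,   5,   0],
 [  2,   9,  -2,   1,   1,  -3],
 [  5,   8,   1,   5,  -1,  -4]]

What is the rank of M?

Row reduce to echelon form.
R2 ← R2 + (3/5)·R1: [0, -2/5, -12/5, -13/5, 5, -12/5]
R3 ← R3 − (2/5)·R1: [0, 33/5, -12/5, -3/5, 1, -7/5]
R4 ← R4 − R1: [0, 2, 0, 1, -1, 0]
R3 ← R3 + (33/2)·R2: [0, 0, -42, -87/2, 167/2, -41]
R4 ← R4 + (5)·R2: [0, 0, -12, -12, 24, -12]
R4 ← R4 − (2/7)·R3: [0, 0, 0, 3/7, 1/7, -2/7]
Echelon form has 4 nonzero rows, so rank(M) = 4.

4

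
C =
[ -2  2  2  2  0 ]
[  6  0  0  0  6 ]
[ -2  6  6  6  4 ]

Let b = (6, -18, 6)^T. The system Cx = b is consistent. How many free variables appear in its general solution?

3

Row reduce the augmented matrix [C | b].
R2 ← R2 + (3)·R1: [0, 6, 6, 6, 6, 0]
R3 ← R3 − R1: [0, 4, 4, 4, 4, 0]
R3 ← R3 − (2/3)·R2: [0, 0, 0, 0, 0, 0]
The echelon form has 2 nonzero rows, and every pivot lies in the first 5 columns, so rank(C) = rank([C|b]) = 2.
The system is consistent.
Free variables = (unknowns) − (rank) = 5 − 2 = 3.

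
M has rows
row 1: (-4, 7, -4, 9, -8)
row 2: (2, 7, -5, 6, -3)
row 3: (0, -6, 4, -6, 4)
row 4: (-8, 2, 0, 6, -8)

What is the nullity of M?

Row reduce to echelon form.
R2 ← R2 + (1/2)·R1: [0, 21/2, -7, 21/2, -7]
R4 ← R4 − (2)·R1: [0, -12, 8, -12, 8]
R3 ← R3 + (4/7)·R2: [0, 0, 0, 0, 0]
R4 ← R4 + (8/7)·R2: [0, 0, 0, 0, 0]
2 nonzero rows, so rank(M) = 2.
M has 5 columns; by rank–nullity, nullity = 5 − 2 = 3.

3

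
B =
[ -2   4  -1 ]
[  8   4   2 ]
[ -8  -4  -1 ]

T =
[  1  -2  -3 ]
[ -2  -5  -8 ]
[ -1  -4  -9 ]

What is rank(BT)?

First compute BT:
[[ -9, -12, -17],
 [ -2, -44, -74],
 [  1,  40,  65]]
Now row reduce the product.
R2 ← R2 − (2/9)·R1: [0, -124/3, -632/9]
R3 ← R3 + (1/9)·R1: [0, 116/3, 568/9]
R3 ← R3 + (29/31)·R2: [0, 0, -80/31]
3 nonzero rows, so rank(BT) = 3.

3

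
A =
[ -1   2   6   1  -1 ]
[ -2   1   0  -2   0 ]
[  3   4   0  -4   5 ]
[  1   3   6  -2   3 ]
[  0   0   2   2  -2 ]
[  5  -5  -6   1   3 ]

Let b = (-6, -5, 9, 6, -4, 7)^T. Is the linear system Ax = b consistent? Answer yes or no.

no

Row reduce the augmented matrix [A | b].
R2 ← R2 − (2)·R1: [0, -3, -12, -4, 2, 7]
R3 ← R3 + (3)·R1: [0, 10, 18, -1, 2, -9]
R4 ← R4 + R1: [0, 5, 12, -1, 2, 0]
R6 ← R6 + (5)·R1: [0, 5, 24, 6, -2, -23]
R3 ← R3 + (10/3)·R2: [0, 0, -22, -43/3, 26/3, 43/3]
R4 ← R4 + (5/3)·R2: [0, 0, -8, -23/3, 16/3, 35/3]
R6 ← R6 + (5/3)·R2: [0, 0, 4, -2/3, 4/3, -34/3]
R4 ← R4 − (4/11)·R3: [0, 0, 0, -27/11, 24/11, 71/11]
R5 ← R5 + (1/11)·R3: [0, 0, 0, 23/33, -40/33, -89/33]
R6 ← R6 + (2/11)·R3: [0, 0, 0, -36/11, 32/11, -96/11]
R5 ← R5 + (23/81)·R4: [0, 0, 0, 0, -16/27, -70/81]
R6 ← R6 − (4/3)·R4: [0, 0, 0, 0, 0, -52/3]
The echelon form has 6 nonzero rows; the last pivot sits in the augmented column, so rank(A) = 5 but rank([A|b]) = 6.
Since the ranks differ, the system is inconsistent.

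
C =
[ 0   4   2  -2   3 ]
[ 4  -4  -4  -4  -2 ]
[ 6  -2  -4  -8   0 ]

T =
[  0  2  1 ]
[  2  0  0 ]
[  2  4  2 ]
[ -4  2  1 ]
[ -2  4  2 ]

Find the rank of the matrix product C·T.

2

First compute CT:
[[ 14,  16,   8],
 [  4, -24, -12],
 [ 20, -20, -10]]
Now row reduce the product.
R2 ← R2 − (2/7)·R1: [0, -200/7, -100/7]
R3 ← R3 − (10/7)·R1: [0, -300/7, -150/7]
R3 ← R3 − (3/2)·R2: [0, 0, 0]
2 nonzero rows, so rank(CT) = 2.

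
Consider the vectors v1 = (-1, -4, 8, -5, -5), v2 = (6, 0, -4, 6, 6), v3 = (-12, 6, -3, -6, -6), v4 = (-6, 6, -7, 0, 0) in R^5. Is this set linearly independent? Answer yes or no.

Form the matrix with these vectors as rows and row reduce.
R2 ← R2 + (6)·R1: [0, -24, 44, -24, -24]
R3 ← R3 − (12)·R1: [0, 54, -99, 54, 54]
R4 ← R4 − (6)·R1: [0, 30, -55, 30, 30]
R3 ← R3 + (9/4)·R2: [0, 0, 0, 0, 0]
R4 ← R4 + (5/4)·R2: [0, 0, 0, 0, 0]
2 nonzero rows, so the 4 vectors span a space of dimension 2.
Since 2 < 4, the vectors are linearly dependent.

no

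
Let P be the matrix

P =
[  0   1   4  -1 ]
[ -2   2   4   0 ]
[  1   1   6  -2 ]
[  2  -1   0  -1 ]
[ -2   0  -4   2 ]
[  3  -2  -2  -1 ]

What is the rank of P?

Row reduce to echelon form.
Swap R1 ↔ R2
R3 ← R3 + (1/2)·R1: [0, 2, 8, -2]
R4 ← R4 + R1: [0, 1, 4, -1]
R5 ← R5 − R1: [0, -2, -8, 2]
R6 ← R6 + (3/2)·R1: [0, 1, 4, -1]
R3 ← R3 − (2)·R2: [0, 0, 0, 0]
R4 ← R4 − R2: [0, 0, 0, 0]
R5 ← R5 + (2)·R2: [0, 0, 0, 0]
R6 ← R6 − R2: [0, 0, 0, 0]
Echelon form has 2 nonzero rows, so rank(P) = 2.

2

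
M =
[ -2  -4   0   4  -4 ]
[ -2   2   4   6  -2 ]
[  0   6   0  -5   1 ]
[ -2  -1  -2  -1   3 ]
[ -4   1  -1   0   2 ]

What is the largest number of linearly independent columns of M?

4

Row reduce to echelon form.
R2 ← R2 − R1: [0, 6, 4, 2, 2]
R4 ← R4 − R1: [0, 3, -2, -5, 7]
R5 ← R5 − (2)·R1: [0, 9, -1, -8, 10]
R3 ← R3 − R2: [0, 0, -4, -7, -1]
R4 ← R4 − (1/2)·R2: [0, 0, -4, -6, 6]
R5 ← R5 − (3/2)·R2: [0, 0, -7, -11, 7]
R4 ← R4 − R3: [0, 0, 0, 1, 7]
R5 ← R5 − (7/4)·R3: [0, 0, 0, 5/4, 35/4]
R5 ← R5 − (5/4)·R4: [0, 0, 0, 0, 0]
Echelon form has 4 nonzero rows, so rank(M) = 4.
The rank gives the maximum number of linearly independent columns: 4.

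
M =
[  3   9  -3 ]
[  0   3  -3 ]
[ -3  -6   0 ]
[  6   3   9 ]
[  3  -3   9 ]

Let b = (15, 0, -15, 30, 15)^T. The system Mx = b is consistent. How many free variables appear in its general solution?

1

Row reduce the augmented matrix [M | b].
R3 ← R3 + R1: [0, 3, -3, 0]
R4 ← R4 − (2)·R1: [0, -15, 15, 0]
R5 ← R5 − R1: [0, -12, 12, 0]
R3 ← R3 − R2: [0, 0, 0, 0]
R4 ← R4 + (5)·R2: [0, 0, 0, 0]
R5 ← R5 + (4)·R2: [0, 0, 0, 0]
The echelon form has 2 nonzero rows, and every pivot lies in the first 3 columns, so rank(M) = rank([M|b]) = 2.
The system is consistent.
Free variables = (unknowns) − (rank) = 3 − 2 = 1.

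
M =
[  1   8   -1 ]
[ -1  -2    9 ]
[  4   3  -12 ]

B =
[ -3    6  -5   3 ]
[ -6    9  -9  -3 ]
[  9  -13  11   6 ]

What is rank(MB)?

3

First compute MB:
[[-60,  91, -88, -27],
 [ 96, -141, 122,  57],
 [-138, 207, -179, -69]]
Now row reduce the product.
R2 ← R2 + (8/5)·R1: [0, 23/5, -94/5, 69/5]
R3 ← R3 − (23/10)·R1: [0, -23/10, 117/5, -69/10]
R3 ← R3 + (1/2)·R2: [0, 0, 14, 0]
3 nonzero rows, so rank(MB) = 3.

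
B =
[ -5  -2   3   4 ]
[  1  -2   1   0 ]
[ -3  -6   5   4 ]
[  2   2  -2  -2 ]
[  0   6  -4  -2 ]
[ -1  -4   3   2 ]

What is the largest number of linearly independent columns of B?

Row reduce to echelon form.
R2 ← R2 + (1/5)·R1: [0, -12/5, 8/5, 4/5]
R3 ← R3 − (3/5)·R1: [0, -24/5, 16/5, 8/5]
R4 ← R4 + (2/5)·R1: [0, 6/5, -4/5, -2/5]
R6 ← R6 − (1/5)·R1: [0, -18/5, 12/5, 6/5]
R3 ← R3 − (2)·R2: [0, 0, 0, 0]
R4 ← R4 + (1/2)·R2: [0, 0, 0, 0]
R5 ← R5 + (5/2)·R2: [0, 0, 0, 0]
R6 ← R6 − (3/2)·R2: [0, 0, 0, 0]
Echelon form has 2 nonzero rows, so rank(B) = 2.
The rank gives the maximum number of linearly independent columns: 2.

2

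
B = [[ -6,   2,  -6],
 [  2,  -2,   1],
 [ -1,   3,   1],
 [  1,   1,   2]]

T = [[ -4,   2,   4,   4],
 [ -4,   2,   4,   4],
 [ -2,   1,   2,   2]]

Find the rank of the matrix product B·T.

1

First compute BT:
[[ 28, -14, -28, -28],
 [ -2,   1,   2,   2],
 [-10,   5,  10,  10],
 [-12,   6,  12,  12]]
Now row reduce the product.
R2 ← R2 + (1/14)·R1: [0, 0, 0, 0]
R3 ← R3 + (5/14)·R1: [0, 0, 0, 0]
R4 ← R4 + (3/7)·R1: [0, 0, 0, 0]
1 nonzero row, so rank(BT) = 1.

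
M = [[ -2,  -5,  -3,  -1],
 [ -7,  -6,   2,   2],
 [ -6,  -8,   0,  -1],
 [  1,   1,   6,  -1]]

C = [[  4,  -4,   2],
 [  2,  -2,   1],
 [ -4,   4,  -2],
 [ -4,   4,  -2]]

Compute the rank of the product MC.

1

First compute MC:
[[ -2,   2,  -1],
 [-56,  56, -28],
 [-36,  36, -18],
 [-14,  14,  -7]]
Now row reduce the product.
R2 ← R2 − (28)·R1: [0, 0, 0]
R3 ← R3 − (18)·R1: [0, 0, 0]
R4 ← R4 − (7)·R1: [0, 0, 0]
1 nonzero row, so rank(MC) = 1.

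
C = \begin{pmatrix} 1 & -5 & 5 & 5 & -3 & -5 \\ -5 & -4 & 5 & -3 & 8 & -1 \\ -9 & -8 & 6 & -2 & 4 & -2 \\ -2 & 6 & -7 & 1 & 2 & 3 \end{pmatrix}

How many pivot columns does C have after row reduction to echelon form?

Row reduce to echelon form.
R2 ← R2 + (5)·R1: [0, -29, 30, 22, -7, -26]
R3 ← R3 + (9)·R1: [0, -53, 51, 43, -23, -47]
R4 ← R4 + (2)·R1: [0, -4, 3, 11, -4, -7]
R3 ← R3 − (53/29)·R2: [0, 0, -111/29, 81/29, -296/29, 15/29]
R4 ← R4 − (4/29)·R2: [0, 0, -33/29, 231/29, -88/29, -99/29]
R4 ← R4 − (11/37)·R3: [0, 0, 0, 264/37, 0, -132/37]
Echelon form has 4 nonzero rows, so rank(C) = 4.
Each nonzero row contributes one pivot column: 4 pivot columns.

4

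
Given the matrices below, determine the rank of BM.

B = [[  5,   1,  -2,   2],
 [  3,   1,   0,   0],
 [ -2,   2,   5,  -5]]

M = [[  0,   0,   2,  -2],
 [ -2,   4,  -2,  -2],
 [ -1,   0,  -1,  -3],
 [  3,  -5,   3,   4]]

3

First compute BM:
[[  6,  -6,  16,   2],
 [ -2,   4,   4,  -8],
 [-24,  33, -28, -35]]
Now row reduce the product.
R2 ← R2 + (1/3)·R1: [0, 2, 28/3, -22/3]
R3 ← R3 + (4)·R1: [0, 9, 36, -27]
R3 ← R3 − (9/2)·R2: [0, 0, -6, 6]
3 nonzero rows, so rank(BM) = 3.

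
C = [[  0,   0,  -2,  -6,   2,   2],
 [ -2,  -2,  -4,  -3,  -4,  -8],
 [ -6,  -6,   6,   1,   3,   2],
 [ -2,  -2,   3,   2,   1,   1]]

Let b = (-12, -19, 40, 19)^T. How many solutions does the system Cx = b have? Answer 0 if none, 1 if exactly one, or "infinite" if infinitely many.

infinite

Row reduce the augmented matrix [C | b].
Swap R1 ↔ R2
R3 ← R3 − (3)·R1: [0, 0, 18, 10, 15, 26, 97]
R4 ← R4 − R1: [0, 0, 7, 5, 5, 9, 38]
R3 ← R3 + (9)·R2: [0, 0, 0, -44, 33, 44, -11]
R4 ← R4 + (7/2)·R2: [0, 0, 0, -16, 12, 16, -4]
R4 ← R4 − (4/11)·R3: [0, 0, 0, 0, 0, 0, 0]
The echelon form has 3 nonzero rows, and every pivot lies in the first 6 columns, so rank(C) = rank([C|b]) = 3.
The system is consistent.
rank = 3 < 6 unknowns, so there are infinitely many solutions.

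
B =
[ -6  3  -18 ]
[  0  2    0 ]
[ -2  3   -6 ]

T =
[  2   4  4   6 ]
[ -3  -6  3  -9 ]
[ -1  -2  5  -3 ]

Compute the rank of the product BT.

First compute BT:
[[ -3,  -6, -105,  -9],
 [ -6, -12,   6, -18],
 [ -7, -14, -29, -21]]
Now row reduce the product.
R2 ← R2 − (2)·R1: [0, 0, 216, 0]
R3 ← R3 − (7/3)·R1: [0, 0, 216, 0]
R3 ← R3 − R2: [0, 0, 0, 0]
2 nonzero rows, so rank(BT) = 2.

2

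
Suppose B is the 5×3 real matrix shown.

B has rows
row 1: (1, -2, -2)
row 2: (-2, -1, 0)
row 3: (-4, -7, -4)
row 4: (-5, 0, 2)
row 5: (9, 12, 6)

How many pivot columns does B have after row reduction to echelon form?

2

Row reduce to echelon form.
R2 ← R2 + (2)·R1: [0, -5, -4]
R3 ← R3 + (4)·R1: [0, -15, -12]
R4 ← R4 + (5)·R1: [0, -10, -8]
R5 ← R5 − (9)·R1: [0, 30, 24]
R3 ← R3 − (3)·R2: [0, 0, 0]
R4 ← R4 − (2)·R2: [0, 0, 0]
R5 ← R5 + (6)·R2: [0, 0, 0]
Echelon form has 2 nonzero rows, so rank(B) = 2.
Each nonzero row contributes one pivot column: 2 pivot columns.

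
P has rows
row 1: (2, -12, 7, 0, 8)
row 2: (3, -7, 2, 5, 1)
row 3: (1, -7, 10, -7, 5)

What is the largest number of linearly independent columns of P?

Row reduce to echelon form.
R2 ← R2 − (3/2)·R1: [0, 11, -17/2, 5, -11]
R3 ← R3 − (1/2)·R1: [0, -1, 13/2, -7, 1]
R3 ← R3 + (1/11)·R2: [0, 0, 63/11, -72/11, 0]
Echelon form has 3 nonzero rows, so rank(P) = 3.
The rank gives the maximum number of linearly independent columns: 3.

3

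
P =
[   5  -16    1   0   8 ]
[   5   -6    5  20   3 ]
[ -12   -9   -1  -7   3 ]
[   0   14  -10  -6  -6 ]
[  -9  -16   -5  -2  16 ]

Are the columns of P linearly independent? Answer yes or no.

Row reduce P to echelon form.
R2 ← R2 − R1: [0, 10, 4, 20, -5]
R3 ← R3 + (12/5)·R1: [0, -237/5, 7/5, -7, 111/5]
R5 ← R5 + (9/5)·R1: [0, -224/5, -16/5, -2, 152/5]
R3 ← R3 + (237/50)·R2: [0, 0, 509/25, 439/5, -3/2]
R4 ← R4 − (7/5)·R2: [0, 0, -78/5, -34, 1]
R5 ← R5 + (112/25)·R2: [0, 0, 368/25, 438/5, 8]
R4 ← R4 + (390/509)·R3: [0, 0, 0, 16936/509, -76/509]
R5 ← R5 − (368/509)·R3: [0, 0, 0, 12278/509, 4624/509]
R5 ← R5 − (6139/8468)·R4: [0, 0, 0, 0, 19461/2117]
5 pivots among 5 columns.
Every column is a pivot column, so the columns are linearly independent.

yes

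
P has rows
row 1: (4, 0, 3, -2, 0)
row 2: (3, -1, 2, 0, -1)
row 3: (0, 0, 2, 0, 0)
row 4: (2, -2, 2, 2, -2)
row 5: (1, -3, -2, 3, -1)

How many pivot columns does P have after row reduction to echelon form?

Row reduce to echelon form.
R2 ← R2 − (3/4)·R1: [0, -1, -1/4, 3/2, -1]
R4 ← R4 − (1/2)·R1: [0, -2, 1/2, 3, -2]
R5 ← R5 − (1/4)·R1: [0, -3, -11/4, 7/2, -1]
R4 ← R4 − (2)·R2: [0, 0, 1, 0, 0]
R5 ← R5 − (3)·R2: [0, 0, -2, -1, 2]
R4 ← R4 − (1/2)·R3: [0, 0, 0, 0, 0]
R5 ← R5 + R3: [0, 0, 0, -1, 2]
Swap R4 ↔ R5
Echelon form has 4 nonzero rows, so rank(P) = 4.
Each nonzero row contributes one pivot column: 4 pivot columns.

4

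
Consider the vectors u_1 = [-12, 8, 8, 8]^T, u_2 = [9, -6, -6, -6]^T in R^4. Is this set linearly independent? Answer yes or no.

no

Form the matrix with these vectors as rows and row reduce.
R2 ← R2 + (3/4)·R1: [0, 0, 0, 0]
1 nonzero row, so the 2 vectors span a space of dimension 1.
Since 1 < 2, the vectors are linearly dependent.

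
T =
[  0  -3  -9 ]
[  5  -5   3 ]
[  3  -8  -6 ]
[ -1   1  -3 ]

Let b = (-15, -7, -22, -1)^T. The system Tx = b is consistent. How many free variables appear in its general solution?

Row reduce the augmented matrix [T | b].
Swap R1 ↔ R2
R3 ← R3 − (3/5)·R1: [0, -5, -39/5, -89/5]
R4 ← R4 + (1/5)·R1: [0, 0, -12/5, -12/5]
R3 ← R3 − (5/3)·R2: [0, 0, 36/5, 36/5]
R4 ← R4 + (1/3)·R3: [0, 0, 0, 0]
The echelon form has 3 nonzero rows, and every pivot lies in the first 3 columns, so rank(T) = rank([T|b]) = 3.
The system is consistent.
Free variables = (unknowns) − (rank) = 3 − 3 = 0.

0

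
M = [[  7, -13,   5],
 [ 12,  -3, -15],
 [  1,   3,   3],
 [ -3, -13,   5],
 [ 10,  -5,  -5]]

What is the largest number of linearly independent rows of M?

Row reduce to echelon form.
R2 ← R2 − (12/7)·R1: [0, 135/7, -165/7]
R3 ← R3 − (1/7)·R1: [0, 34/7, 16/7]
R4 ← R4 + (3/7)·R1: [0, -130/7, 50/7]
R5 ← R5 − (10/7)·R1: [0, 95/7, -85/7]
R3 ← R3 − (34/135)·R2: [0, 0, 74/9]
R4 ← R4 + (26/27)·R2: [0, 0, -140/9]
R5 ← R5 − (19/27)·R2: [0, 0, 40/9]
R4 ← R4 + (70/37)·R3: [0, 0, 0]
R5 ← R5 − (20/37)·R3: [0, 0, 0]
Echelon form has 3 nonzero rows, so rank(M) = 3.
The rank gives the maximum number of linearly independent rows: 3.

3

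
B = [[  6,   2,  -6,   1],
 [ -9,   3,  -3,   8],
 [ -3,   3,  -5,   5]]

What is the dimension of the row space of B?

Row reduce to echelon form.
R2 ← R2 + (3/2)·R1: [0, 6, -12, 19/2]
R3 ← R3 + (1/2)·R1: [0, 4, -8, 11/2]
R3 ← R3 − (2/3)·R2: [0, 0, 0, -5/6]
Echelon form has 3 nonzero rows, so rank(B) = 3.
The row space has dimension equal to the rank: 3.

3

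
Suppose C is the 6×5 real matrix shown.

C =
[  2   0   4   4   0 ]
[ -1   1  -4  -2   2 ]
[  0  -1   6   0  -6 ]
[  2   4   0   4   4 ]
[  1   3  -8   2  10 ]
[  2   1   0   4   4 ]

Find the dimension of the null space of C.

2

Row reduce to echelon form.
R2 ← R2 + (1/2)·R1: [0, 1, -2, 0, 2]
R4 ← R4 − R1: [0, 4, -4, 0, 4]
R5 ← R5 − (1/2)·R1: [0, 3, -10, 0, 10]
R6 ← R6 − R1: [0, 1, -4, 0, 4]
R3 ← R3 + R2: [0, 0, 4, 0, -4]
R4 ← R4 − (4)·R2: [0, 0, 4, 0, -4]
R5 ← R5 − (3)·R2: [0, 0, -4, 0, 4]
R6 ← R6 − R2: [0, 0, -2, 0, 2]
R4 ← R4 − R3: [0, 0, 0, 0, 0]
R5 ← R5 + R3: [0, 0, 0, 0, 0]
R6 ← R6 + (1/2)·R3: [0, 0, 0, 0, 0]
3 nonzero rows, so rank(C) = 3.
C has 5 columns; by rank–nullity, nullity = 5 − 3 = 2.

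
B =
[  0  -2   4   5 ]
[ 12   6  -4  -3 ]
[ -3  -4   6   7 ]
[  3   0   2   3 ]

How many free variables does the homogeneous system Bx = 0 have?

2

Row reduce to echelon form.
Swap R1 ↔ R2
R3 ← R3 + (1/4)·R1: [0, -5/2, 5, 25/4]
R4 ← R4 − (1/4)·R1: [0, -3/2, 3, 15/4]
R3 ← R3 − (5/4)·R2: [0, 0, 0, 0]
R4 ← R4 − (3/4)·R2: [0, 0, 0, 0]
2 nonzero rows, so rank(B) = 2.
B has 4 columns; by rank–nullity, nullity = 4 − 2 = 2.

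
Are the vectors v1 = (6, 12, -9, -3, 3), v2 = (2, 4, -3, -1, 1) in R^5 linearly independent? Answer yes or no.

no

Form the matrix with these vectors as rows and row reduce.
R2 ← R2 − (1/3)·R1: [0, 0, 0, 0, 0]
1 nonzero row, so the 2 vectors span a space of dimension 1.
Since 1 < 2, the vectors are linearly dependent.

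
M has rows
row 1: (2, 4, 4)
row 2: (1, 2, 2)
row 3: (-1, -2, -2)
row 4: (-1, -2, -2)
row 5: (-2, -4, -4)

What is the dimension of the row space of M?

1

Row reduce to echelon form.
R2 ← R2 − (1/2)·R1: [0, 0, 0]
R3 ← R3 + (1/2)·R1: [0, 0, 0]
R4 ← R4 + (1/2)·R1: [0, 0, 0]
R5 ← R5 + R1: [0, 0, 0]
Echelon form has 1 nonzero row, so rank(M) = 1.
The row space has dimension equal to the rank: 1.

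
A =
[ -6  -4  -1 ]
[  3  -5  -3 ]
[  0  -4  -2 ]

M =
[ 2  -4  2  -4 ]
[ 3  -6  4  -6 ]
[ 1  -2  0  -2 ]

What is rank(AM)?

2

First compute AM:
[[-25,  50, -28,  50],
 [-12,  24, -14,  24],
 [-14,  28, -16,  28]]
Now row reduce the product.
R2 ← R2 − (12/25)·R1: [0, 0, -14/25, 0]
R3 ← R3 − (14/25)·R1: [0, 0, -8/25, 0]
R3 ← R3 − (4/7)·R2: [0, 0, 0, 0]
2 nonzero rows, so rank(AM) = 2.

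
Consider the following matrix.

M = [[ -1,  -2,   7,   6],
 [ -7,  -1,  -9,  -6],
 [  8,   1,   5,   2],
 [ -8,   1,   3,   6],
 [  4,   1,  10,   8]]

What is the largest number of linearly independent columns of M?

3

Row reduce to echelon form.
R2 ← R2 − (7)·R1: [0, 13, -58, -48]
R3 ← R3 + (8)·R1: [0, -15, 61, 50]
R4 ← R4 − (8)·R1: [0, 17, -53, -42]
R5 ← R5 + (4)·R1: [0, -7, 38, 32]
R3 ← R3 + (15/13)·R2: [0, 0, -77/13, -70/13]
R4 ← R4 − (17/13)·R2: [0, 0, 297/13, 270/13]
R5 ← R5 + (7/13)·R2: [0, 0, 88/13, 80/13]
R4 ← R4 + (27/7)·R3: [0, 0, 0, 0]
R5 ← R5 + (8/7)·R3: [0, 0, 0, 0]
Echelon form has 3 nonzero rows, so rank(M) = 3.
The rank gives the maximum number of linearly independent columns: 3.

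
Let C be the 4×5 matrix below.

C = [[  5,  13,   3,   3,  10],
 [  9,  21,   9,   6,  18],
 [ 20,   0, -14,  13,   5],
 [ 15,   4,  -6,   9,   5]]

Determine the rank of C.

4

Row reduce to echelon form.
R2 ← R2 − (9/5)·R1: [0, -12/5, 18/5, 3/5, 0]
R3 ← R3 − (4)·R1: [0, -52, -26, 1, -35]
R4 ← R4 − (3)·R1: [0, -35, -15, 0, -25]
R3 ← R3 − (65/3)·R2: [0, 0, -104, -12, -35]
R4 ← R4 − (175/12)·R2: [0, 0, -135/2, -35/4, -25]
R4 ← R4 − (135/208)·R3: [0, 0, 0, -25/26, -475/208]
Echelon form has 4 nonzero rows, so rank(C) = 4.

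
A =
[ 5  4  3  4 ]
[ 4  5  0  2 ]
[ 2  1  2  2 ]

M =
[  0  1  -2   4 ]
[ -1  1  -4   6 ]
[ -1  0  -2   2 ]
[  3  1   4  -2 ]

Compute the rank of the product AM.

First compute AM:
[[  5,  13, -16,  42],
 [  1,  11, -20,  42],
 [  3,   5,  -4,  14]]
Now row reduce the product.
R2 ← R2 − (1/5)·R1: [0, 42/5, -84/5, 168/5]
R3 ← R3 − (3/5)·R1: [0, -14/5, 28/5, -56/5]
R3 ← R3 + (1/3)·R2: [0, 0, 0, 0]
2 nonzero rows, so rank(AM) = 2.

2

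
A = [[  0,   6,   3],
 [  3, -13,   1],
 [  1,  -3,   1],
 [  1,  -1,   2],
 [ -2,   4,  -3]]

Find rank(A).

2

Row reduce to echelon form.
Swap R1 ↔ R2
R3 ← R3 − (1/3)·R1: [0, 4/3, 2/3]
R4 ← R4 − (1/3)·R1: [0, 10/3, 5/3]
R5 ← R5 + (2/3)·R1: [0, -14/3, -7/3]
R3 ← R3 − (2/9)·R2: [0, 0, 0]
R4 ← R4 − (5/9)·R2: [0, 0, 0]
R5 ← R5 + (7/9)·R2: [0, 0, 0]
Echelon form has 2 nonzero rows, so rank(A) = 2.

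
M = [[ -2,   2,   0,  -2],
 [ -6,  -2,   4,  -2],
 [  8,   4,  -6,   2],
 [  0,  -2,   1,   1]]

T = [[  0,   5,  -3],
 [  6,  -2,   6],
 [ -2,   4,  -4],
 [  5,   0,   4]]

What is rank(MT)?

First compute MT:
[[  2, -14,  10],
 [-30, -10, -18],
 [ 46,   8,  32],
 [ -9,   8, -12]]
Now row reduce the product.
R2 ← R2 + (15)·R1: [0, -220, 132]
R3 ← R3 − (23)·R1: [0, 330, -198]
R4 ← R4 + (9/2)·R1: [0, -55, 33]
R3 ← R3 + (3/2)·R2: [0, 0, 0]
R4 ← R4 − (1/4)·R2: [0, 0, 0]
2 nonzero rows, so rank(MT) = 2.

2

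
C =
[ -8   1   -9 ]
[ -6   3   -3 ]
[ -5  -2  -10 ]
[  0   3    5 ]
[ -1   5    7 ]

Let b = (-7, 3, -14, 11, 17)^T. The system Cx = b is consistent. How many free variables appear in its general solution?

1

Row reduce the augmented matrix [C | b].
R2 ← R2 − (3/4)·R1: [0, 9/4, 15/4, 33/4]
R3 ← R3 − (5/8)·R1: [0, -21/8, -35/8, -77/8]
R5 ← R5 − (1/8)·R1: [0, 39/8, 65/8, 143/8]
R3 ← R3 + (7/6)·R2: [0, 0, 0, 0]
R4 ← R4 − (4/3)·R2: [0, 0, 0, 0]
R5 ← R5 − (13/6)·R2: [0, 0, 0, 0]
The echelon form has 2 nonzero rows, and every pivot lies in the first 3 columns, so rank(C) = rank([C|b]) = 2.
The system is consistent.
Free variables = (unknowns) − (rank) = 3 − 2 = 1.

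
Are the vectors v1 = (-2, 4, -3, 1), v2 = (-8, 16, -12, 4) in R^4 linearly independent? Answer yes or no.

no

Form the matrix with these vectors as rows and row reduce.
R2 ← R2 − (4)·R1: [0, 0, 0, 0]
1 nonzero row, so the 2 vectors span a space of dimension 1.
Since 1 < 2, the vectors are linearly dependent.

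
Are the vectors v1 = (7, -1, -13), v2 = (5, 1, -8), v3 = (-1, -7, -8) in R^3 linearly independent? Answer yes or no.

Form the matrix with these vectors as rows and row reduce.
R2 ← R2 − (5/7)·R1: [0, 12/7, 9/7]
R3 ← R3 + (1/7)·R1: [0, -50/7, -69/7]
R3 ← R3 + (25/6)·R2: [0, 0, -9/2]
3 nonzero rows, so the 3 vectors span a space of dimension 3.
Since 3 = 3, the vectors are linearly independent.

yes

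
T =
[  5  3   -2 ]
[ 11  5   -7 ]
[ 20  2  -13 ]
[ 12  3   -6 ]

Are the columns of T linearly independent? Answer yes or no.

yes

Row reduce T to echelon form.
R2 ← R2 − (11/5)·R1: [0, -8/5, -13/5]
R3 ← R3 − (4)·R1: [0, -10, -5]
R4 ← R4 − (12/5)·R1: [0, -21/5, -6/5]
R3 ← R3 − (25/4)·R2: [0, 0, 45/4]
R4 ← R4 − (21/8)·R2: [0, 0, 45/8]
R4 ← R4 − (1/2)·R3: [0, 0, 0]
3 pivots among 3 columns.
Every column is a pivot column, so the columns are linearly independent.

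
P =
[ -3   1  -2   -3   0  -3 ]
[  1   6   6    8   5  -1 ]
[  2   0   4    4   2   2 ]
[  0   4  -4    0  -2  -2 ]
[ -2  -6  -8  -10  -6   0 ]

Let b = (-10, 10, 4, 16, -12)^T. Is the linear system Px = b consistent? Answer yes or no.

yes

Row reduce the augmented matrix [P | b].
R2 ← R2 + (1/3)·R1: [0, 19/3, 16/3, 7, 5, -2, 20/3]
R3 ← R3 + (2/3)·R1: [0, 2/3, 8/3, 2, 2, 0, -8/3]
R5 ← R5 − (2/3)·R1: [0, -20/3, -20/3, -8, -6, 2, -16/3]
R3 ← R3 − (2/19)·R2: [0, 0, 40/19, 24/19, 28/19, 4/19, -64/19]
R4 ← R4 − (12/19)·R2: [0, 0, -140/19, -84/19, -98/19, -14/19, 224/19]
R5 ← R5 + (20/19)·R2: [0, 0, -20/19, -12/19, -14/19, -2/19, 32/19]
R4 ← R4 + (7/2)·R3: [0, 0, 0, 0, 0, 0, 0]
R5 ← R5 + (1/2)·R3: [0, 0, 0, 0, 0, 0, 0]
The echelon form has 3 nonzero rows, and every pivot lies in the first 6 columns, so rank(P) = rank([P|b]) = 3.
The system is consistent.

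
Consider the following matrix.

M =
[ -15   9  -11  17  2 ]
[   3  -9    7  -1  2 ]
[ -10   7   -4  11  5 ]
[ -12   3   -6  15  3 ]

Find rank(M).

3

Row reduce to echelon form.
R2 ← R2 + (1/5)·R1: [0, -36/5, 24/5, 12/5, 12/5]
R3 ← R3 − (2/3)·R1: [0, 1, 10/3, -1/3, 11/3]
R4 ← R4 − (4/5)·R1: [0, -21/5, 14/5, 7/5, 7/5]
R3 ← R3 + (5/36)·R2: [0, 0, 4, 0, 4]
R4 ← R4 − (7/12)·R2: [0, 0, 0, 0, 0]
Echelon form has 3 nonzero rows, so rank(M) = 3.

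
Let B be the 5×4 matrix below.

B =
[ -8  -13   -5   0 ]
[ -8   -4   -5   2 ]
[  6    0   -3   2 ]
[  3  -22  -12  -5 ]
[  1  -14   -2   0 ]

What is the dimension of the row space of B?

4

Row reduce to echelon form.
R2 ← R2 − R1: [0, 9, 0, 2]
R3 ← R3 + (3/4)·R1: [0, -39/4, -27/4, 2]
R4 ← R4 + (3/8)·R1: [0, -215/8, -111/8, -5]
R5 ← R5 + (1/8)·R1: [0, -125/8, -21/8, 0]
R3 ← R3 + (13/12)·R2: [0, 0, -27/4, 25/6]
R4 ← R4 + (215/72)·R2: [0, 0, -111/8, 35/36]
R5 ← R5 + (125/72)·R2: [0, 0, -21/8, 125/36]
R4 ← R4 − (37/18)·R3: [0, 0, 0, -205/27]
R5 ← R5 − (7/18)·R3: [0, 0, 0, 50/27]
R5 ← R5 + (10/41)·R4: [0, 0, 0, 0]
Echelon form has 4 nonzero rows, so rank(B) = 4.
The row space has dimension equal to the rank: 4.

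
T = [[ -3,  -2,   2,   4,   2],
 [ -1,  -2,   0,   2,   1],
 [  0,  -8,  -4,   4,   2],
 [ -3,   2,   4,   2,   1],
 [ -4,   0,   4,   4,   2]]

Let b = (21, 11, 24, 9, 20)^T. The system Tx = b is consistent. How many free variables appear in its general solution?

3

Row reduce the augmented matrix [T | b].
R2 ← R2 − (1/3)·R1: [0, -4/3, -2/3, 2/3, 1/3, 4]
R4 ← R4 − R1: [0, 4, 2, -2, -1, -12]
R5 ← R5 − (4/3)·R1: [0, 8/3, 4/3, -4/3, -2/3, -8]
R3 ← R3 − (6)·R2: [0, 0, 0, 0, 0, 0]
R4 ← R4 + (3)·R2: [0, 0, 0, 0, 0, 0]
R5 ← R5 + (2)·R2: [0, 0, 0, 0, 0, 0]
The echelon form has 2 nonzero rows, and every pivot lies in the first 5 columns, so rank(T) = rank([T|b]) = 2.
The system is consistent.
Free variables = (unknowns) − (rank) = 5 − 2 = 3.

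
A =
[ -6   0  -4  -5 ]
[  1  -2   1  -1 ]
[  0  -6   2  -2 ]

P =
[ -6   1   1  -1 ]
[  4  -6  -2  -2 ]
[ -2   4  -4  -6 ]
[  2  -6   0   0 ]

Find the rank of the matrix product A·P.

First compute AP:
[[ 34,   8,  10,  30],
 [-18,  23,   1,  -3],
 [-32,  56,   4,   0]]
Now row reduce the product.
R2 ← R2 + (9/17)·R1: [0, 463/17, 107/17, 219/17]
R3 ← R3 + (16/17)·R1: [0, 1080/17, 228/17, 480/17]
R3 ← R3 − (1080/463)·R2: [0, 0, -588/463, -840/463]
3 nonzero rows, so rank(AP) = 3.

3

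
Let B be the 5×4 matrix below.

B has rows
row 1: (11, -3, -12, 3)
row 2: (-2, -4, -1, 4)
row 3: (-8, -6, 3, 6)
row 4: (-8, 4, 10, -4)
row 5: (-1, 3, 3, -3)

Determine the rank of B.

Row reduce to echelon form.
R2 ← R2 + (2/11)·R1: [0, -50/11, -35/11, 50/11]
R3 ← R3 + (8/11)·R1: [0, -90/11, -63/11, 90/11]
R4 ← R4 + (8/11)·R1: [0, 20/11, 14/11, -20/11]
R5 ← R5 + (1/11)·R1: [0, 30/11, 21/11, -30/11]
R3 ← R3 − (9/5)·R2: [0, 0, 0, 0]
R4 ← R4 + (2/5)·R2: [0, 0, 0, 0]
R5 ← R5 + (3/5)·R2: [0, 0, 0, 0]
Echelon form has 2 nonzero rows, so rank(B) = 2.

2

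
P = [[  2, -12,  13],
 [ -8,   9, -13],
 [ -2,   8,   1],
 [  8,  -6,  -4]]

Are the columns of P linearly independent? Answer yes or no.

yes

Row reduce P to echelon form.
R2 ← R2 + (4)·R1: [0, -39, 39]
R3 ← R3 + R1: [0, -4, 14]
R4 ← R4 − (4)·R1: [0, 42, -56]
R3 ← R3 − (4/39)·R2: [0, 0, 10]
R4 ← R4 + (14/13)·R2: [0, 0, -14]
R4 ← R4 + (7/5)·R3: [0, 0, 0]
3 pivots among 3 columns.
Every column is a pivot column, so the columns are linearly independent.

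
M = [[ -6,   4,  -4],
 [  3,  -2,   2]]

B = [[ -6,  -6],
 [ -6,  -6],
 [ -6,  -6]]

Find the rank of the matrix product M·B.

1

First compute MB:
[[ 36,  36],
 [-18, -18]]
Now row reduce the product.
R2 ← R2 + (1/2)·R1: [0, 0]
1 nonzero row, so rank(MB) = 1.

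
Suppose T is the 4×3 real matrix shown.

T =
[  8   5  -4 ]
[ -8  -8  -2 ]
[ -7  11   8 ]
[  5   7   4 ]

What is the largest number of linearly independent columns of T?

3

Row reduce to echelon form.
R2 ← R2 + R1: [0, -3, -6]
R3 ← R3 + (7/8)·R1: [0, 123/8, 9/2]
R4 ← R4 − (5/8)·R1: [0, 31/8, 13/2]
R3 ← R3 + (41/8)·R2: [0, 0, -105/4]
R4 ← R4 + (31/24)·R2: [0, 0, -5/4]
R4 ← R4 − (1/21)·R3: [0, 0, 0]
Echelon form has 3 nonzero rows, so rank(T) = 3.
The rank gives the maximum number of linearly independent columns: 3.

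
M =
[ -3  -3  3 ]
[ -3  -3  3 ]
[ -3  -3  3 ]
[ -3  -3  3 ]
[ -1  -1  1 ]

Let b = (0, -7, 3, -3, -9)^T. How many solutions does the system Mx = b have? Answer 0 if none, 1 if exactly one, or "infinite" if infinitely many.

Row reduce the augmented matrix [M | b].
R2 ← R2 − R1: [0, 0, 0, -7]
R3 ← R3 − R1: [0, 0, 0, 3]
R4 ← R4 − R1: [0, 0, 0, -3]
R5 ← R5 − (1/3)·R1: [0, 0, 0, -9]
R3 ← R3 + (3/7)·R2: [0, 0, 0, 0]
R4 ← R4 − (3/7)·R2: [0, 0, 0, 0]
R5 ← R5 − (9/7)·R2: [0, 0, 0, 0]
The echelon form has 2 nonzero rows; the last pivot sits in the augmented column, so rank(M) = 1 but rank([M|b]) = 2.
Since the ranks differ, the system is inconsistent.
It has no solutions.

0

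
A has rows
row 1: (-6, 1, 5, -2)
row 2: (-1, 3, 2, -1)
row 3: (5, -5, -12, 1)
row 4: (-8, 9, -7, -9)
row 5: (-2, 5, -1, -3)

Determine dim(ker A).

Row reduce to echelon form.
R2 ← R2 − (1/6)·R1: [0, 17/6, 7/6, -2/3]
R3 ← R3 + (5/6)·R1: [0, -25/6, -47/6, -2/3]
R4 ← R4 − (4/3)·R1: [0, 23/3, -41/3, -19/3]
R5 ← R5 − (1/3)·R1: [0, 14/3, -8/3, -7/3]
R3 ← R3 + (25/17)·R2: [0, 0, -104/17, -28/17]
R4 ← R4 − (46/17)·R2: [0, 0, -286/17, -77/17]
R5 ← R5 − (28/17)·R2: [0, 0, -78/17, -21/17]
R4 ← R4 − (11/4)·R3: [0, 0, 0, 0]
R5 ← R5 − (3/4)·R3: [0, 0, 0, 0]
3 nonzero rows, so rank(A) = 3.
A has 4 columns; by rank–nullity, nullity = 4 − 3 = 1.

1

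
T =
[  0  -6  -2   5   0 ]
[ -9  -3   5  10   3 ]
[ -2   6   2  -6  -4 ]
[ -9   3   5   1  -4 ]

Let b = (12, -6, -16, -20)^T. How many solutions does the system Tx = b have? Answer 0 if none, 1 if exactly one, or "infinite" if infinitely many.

infinite

Row reduce the augmented matrix [T | b].
Swap R1 ↔ R2
R3 ← R3 − (2/9)·R1: [0, 20/3, 8/9, -74/9, -14/3, -44/3]
R4 ← R4 − R1: [0, 6, 0, -9, -7, -14]
R3 ← R3 + (10/9)·R2: [0, 0, -4/3, -8/3, -14/3, -4/3]
R4 ← R4 + R2: [0, 0, -2, -4, -7, -2]
R4 ← R4 − (3/2)·R3: [0, 0, 0, 0, 0, 0]
The echelon form has 3 nonzero rows, and every pivot lies in the first 5 columns, so rank(T) = rank([T|b]) = 3.
The system is consistent.
rank = 3 < 5 unknowns, so there are infinitely many solutions.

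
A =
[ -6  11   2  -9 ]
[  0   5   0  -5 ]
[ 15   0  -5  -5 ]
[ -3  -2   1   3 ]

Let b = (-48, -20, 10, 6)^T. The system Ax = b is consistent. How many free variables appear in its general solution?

2

Row reduce the augmented matrix [A | b].
R3 ← R3 + (5/2)·R1: [0, 55/2, 0, -55/2, -110]
R4 ← R4 − (1/2)·R1: [0, -15/2, 0, 15/2, 30]
R3 ← R3 − (11/2)·R2: [0, 0, 0, 0, 0]
R4 ← R4 + (3/2)·R2: [0, 0, 0, 0, 0]
The echelon form has 2 nonzero rows, and every pivot lies in the first 4 columns, so rank(A) = rank([A|b]) = 2.
The system is consistent.
Free variables = (unknowns) − (rank) = 4 − 2 = 2.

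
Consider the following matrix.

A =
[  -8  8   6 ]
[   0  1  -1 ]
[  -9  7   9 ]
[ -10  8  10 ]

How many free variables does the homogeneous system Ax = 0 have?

Row reduce to echelon form.
R3 ← R3 − (9/8)·R1: [0, -2, 9/4]
R4 ← R4 − (5/4)·R1: [0, -2, 5/2]
R3 ← R3 + (2)·R2: [0, 0, 1/4]
R4 ← R4 + (2)·R2: [0, 0, 1/2]
R4 ← R4 − (2)·R3: [0, 0, 0]
3 nonzero rows, so rank(A) = 3.
A has 3 columns; by rank–nullity, nullity = 3 − 3 = 0.

0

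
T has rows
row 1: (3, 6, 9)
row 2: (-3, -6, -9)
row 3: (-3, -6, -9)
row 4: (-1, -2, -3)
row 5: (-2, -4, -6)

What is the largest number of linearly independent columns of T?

Row reduce to echelon form.
R2 ← R2 + R1: [0, 0, 0]
R3 ← R3 + R1: [0, 0, 0]
R4 ← R4 + (1/3)·R1: [0, 0, 0]
R5 ← R5 + (2/3)·R1: [0, 0, 0]
Echelon form has 1 nonzero row, so rank(T) = 1.
The rank gives the maximum number of linearly independent columns: 1.

1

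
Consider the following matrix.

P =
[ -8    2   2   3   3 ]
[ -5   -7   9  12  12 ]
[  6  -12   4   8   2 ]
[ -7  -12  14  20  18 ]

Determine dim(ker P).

Row reduce to echelon form.
R2 ← R2 − (5/8)·R1: [0, -33/4, 31/4, 81/8, 81/8]
R3 ← R3 + (3/4)·R1: [0, -21/2, 11/2, 41/4, 17/4]
R4 ← R4 − (7/8)·R1: [0, -55/4, 49/4, 139/8, 123/8]
R3 ← R3 − (14/11)·R2: [0, 0, -48/11, -29/11, -95/11]
R4 ← R4 − (5/3)·R2: [0, 0, -2/3, 1/2, -3/2]
R4 ← R4 − (11/72)·R3: [0, 0, 0, 65/72, -13/72]
4 nonzero rows, so rank(P) = 4.
P has 5 columns; by rank–nullity, nullity = 5 − 4 = 1.

1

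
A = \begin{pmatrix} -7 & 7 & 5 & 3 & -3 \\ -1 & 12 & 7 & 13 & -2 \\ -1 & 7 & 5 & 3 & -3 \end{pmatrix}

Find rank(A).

3

Row reduce to echelon form.
R2 ← R2 − (1/7)·R1: [0, 11, 44/7, 88/7, -11/7]
R3 ← R3 − (1/7)·R1: [0, 6, 30/7, 18/7, -18/7]
R3 ← R3 − (6/11)·R2: [0, 0, 6/7, -30/7, -12/7]
Echelon form has 3 nonzero rows, so rank(A) = 3.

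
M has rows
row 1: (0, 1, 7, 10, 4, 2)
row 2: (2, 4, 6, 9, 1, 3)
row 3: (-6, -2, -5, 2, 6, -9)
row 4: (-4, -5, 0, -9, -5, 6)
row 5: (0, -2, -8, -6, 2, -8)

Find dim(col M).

4

Row reduce to echelon form.
Swap R1 ↔ R2
R3 ← R3 + (3)·R1: [0, 10, 13, 29, 9, 0]
R4 ← R4 + (2)·R1: [0, 3, 12, 9, -3, 12]
R3 ← R3 − (10)·R2: [0, 0, -57, -71, -31, -20]
R4 ← R4 − (3)·R2: [0, 0, -9, -21, -15, 6]
R5 ← R5 + (2)·R2: [0, 0, 6, 14, 10, -4]
R4 ← R4 − (3/19)·R3: [0, 0, 0, -186/19, -192/19, 174/19]
R5 ← R5 + (2/19)·R3: [0, 0, 0, 124/19, 128/19, -116/19]
R5 ← R5 + (2/3)·R4: [0, 0, 0, 0, 0, 0]
Echelon form has 4 nonzero rows, so rank(M) = 4.
The column space has dimension equal to the rank: 4.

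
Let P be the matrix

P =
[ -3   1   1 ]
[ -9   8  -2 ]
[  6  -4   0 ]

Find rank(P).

Row reduce to echelon form.
R2 ← R2 − (3)·R1: [0, 5, -5]
R3 ← R3 + (2)·R1: [0, -2, 2]
R3 ← R3 + (2/5)·R2: [0, 0, 0]
Echelon form has 2 nonzero rows, so rank(P) = 2.

2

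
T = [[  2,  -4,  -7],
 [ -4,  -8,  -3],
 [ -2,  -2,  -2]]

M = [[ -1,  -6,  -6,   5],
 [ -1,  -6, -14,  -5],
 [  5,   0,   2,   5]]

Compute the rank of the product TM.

3

First compute TM:
[[-33,  12,  30,  -5],
 [ -3,  72, 130,   5],
 [ -6,  24,  36, -10]]
Now row reduce the product.
R2 ← R2 − (1/11)·R1: [0, 780/11, 1400/11, 60/11]
R3 ← R3 − (2/11)·R1: [0, 240/11, 336/11, -100/11]
R3 ← R3 − (4/13)·R2: [0, 0, -112/13, -140/13]
3 nonzero rows, so rank(TM) = 3.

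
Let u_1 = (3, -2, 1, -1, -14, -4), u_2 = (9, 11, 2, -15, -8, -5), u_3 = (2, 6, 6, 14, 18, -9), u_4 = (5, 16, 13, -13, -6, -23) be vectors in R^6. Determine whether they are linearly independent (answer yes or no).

Form the matrix with these vectors as rows and row reduce.
R2 ← R2 − (3)·R1: [0, 17, -1, -12, 34, 7]
R3 ← R3 − (2/3)·R1: [0, 22/3, 16/3, 44/3, 82/3, -19/3]
R4 ← R4 − (5/3)·R1: [0, 58/3, 34/3, -34/3, 52/3, -49/3]
R3 ← R3 − (22/51)·R2: [0, 0, 98/17, 1012/51, 38/3, -159/17]
R4 ← R4 − (58/51)·R2: [0, 0, 212/17, 118/51, -64/3, -413/17]
R4 ← R4 − (106/49)·R3: [0, 0, 0, -1990/49, -2388/49, -199/49]
4 nonzero rows, so the 4 vectors span a space of dimension 4.
Since 4 = 4, the vectors are linearly independent.

yes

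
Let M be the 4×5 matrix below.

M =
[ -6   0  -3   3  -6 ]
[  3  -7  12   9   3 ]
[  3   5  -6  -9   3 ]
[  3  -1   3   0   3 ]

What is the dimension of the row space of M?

2

Row reduce to echelon form.
R2 ← R2 + (1/2)·R1: [0, -7, 21/2, 21/2, 0]
R3 ← R3 + (1/2)·R1: [0, 5, -15/2, -15/2, 0]
R4 ← R4 + (1/2)·R1: [0, -1, 3/2, 3/2, 0]
R3 ← R3 + (5/7)·R2: [0, 0, 0, 0, 0]
R4 ← R4 − (1/7)·R2: [0, 0, 0, 0, 0]
Echelon form has 2 nonzero rows, so rank(M) = 2.
The row space has dimension equal to the rank: 2.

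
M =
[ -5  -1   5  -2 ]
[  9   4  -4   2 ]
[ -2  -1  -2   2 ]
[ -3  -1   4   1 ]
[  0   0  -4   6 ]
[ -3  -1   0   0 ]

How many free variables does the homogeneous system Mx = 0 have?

Row reduce to echelon form.
R2 ← R2 + (9/5)·R1: [0, 11/5, 5, -8/5]
R3 ← R3 − (2/5)·R1: [0, -3/5, -4, 14/5]
R4 ← R4 − (3/5)·R1: [0, -2/5, 1, 11/5]
R6 ← R6 − (3/5)·R1: [0, -2/5, -3, 6/5]
R3 ← R3 + (3/11)·R2: [0, 0, -29/11, 26/11]
R4 ← R4 + (2/11)·R2: [0, 0, 21/11, 21/11]
R6 ← R6 + (2/11)·R2: [0, 0, -23/11, 10/11]
R4 ← R4 + (21/29)·R3: [0, 0, 0, 105/29]
R5 ← R5 − (44/29)·R3: [0, 0, 0, 70/29]
R6 ← R6 − (23/29)·R3: [0, 0, 0, -28/29]
R5 ← R5 − (2/3)·R4: [0, 0, 0, 0]
R6 ← R6 + (4/15)·R4: [0, 0, 0, 0]
4 nonzero rows, so rank(M) = 4.
M has 4 columns; by rank–nullity, nullity = 4 − 4 = 0.

0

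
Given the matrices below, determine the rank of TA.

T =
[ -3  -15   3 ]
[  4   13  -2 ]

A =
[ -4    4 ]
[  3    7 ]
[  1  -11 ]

First compute TA:
[[-30, -150],
 [ 21, 129]]
Now row reduce the product.
R2 ← R2 + (7/10)·R1: [0, 24]
2 nonzero rows, so rank(TA) = 2.

2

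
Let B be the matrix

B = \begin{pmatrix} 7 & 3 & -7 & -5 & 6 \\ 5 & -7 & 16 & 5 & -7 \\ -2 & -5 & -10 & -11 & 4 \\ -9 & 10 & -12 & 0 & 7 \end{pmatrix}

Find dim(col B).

4

Row reduce to echelon form.
R2 ← R2 − (5/7)·R1: [0, -64/7, 21, 60/7, -79/7]
R3 ← R3 + (2/7)·R1: [0, -29/7, -12, -87/7, 40/7]
R4 ← R4 + (9/7)·R1: [0, 97/7, -21, -45/7, 103/7]
R3 ← R3 − (29/64)·R2: [0, 0, -1377/64, -261/16, 693/64]
R4 ← R4 + (97/64)·R2: [0, 0, 693/64, 105/16, -153/64]
R4 ← R4 + (77/153)·R3: [0, 0, 0, -28/17, 52/17]
Echelon form has 4 nonzero rows, so rank(B) = 4.
The column space has dimension equal to the rank: 4.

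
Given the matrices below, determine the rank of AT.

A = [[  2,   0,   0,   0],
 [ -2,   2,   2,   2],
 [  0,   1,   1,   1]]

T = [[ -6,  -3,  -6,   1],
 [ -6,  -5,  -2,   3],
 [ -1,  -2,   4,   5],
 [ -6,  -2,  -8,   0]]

First compute AT:
[[-12,  -6, -12,   2],
 [-14, -12,   0,  14],
 [-13,  -9,  -6,   8]]
Now row reduce the product.
R2 ← R2 − (7/6)·R1: [0, -5, 14, 35/3]
R3 ← R3 − (13/12)·R1: [0, -5/2, 7, 35/6]
R3 ← R3 − (1/2)·R2: [0, 0, 0, 0]
2 nonzero rows, so rank(AT) = 2.

2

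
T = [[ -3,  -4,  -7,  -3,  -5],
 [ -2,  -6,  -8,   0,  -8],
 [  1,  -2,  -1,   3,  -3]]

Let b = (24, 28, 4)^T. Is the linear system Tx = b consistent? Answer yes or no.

Row reduce the augmented matrix [T | b].
R2 ← R2 − (2/3)·R1: [0, -10/3, -10/3, 2, -14/3, 12]
R3 ← R3 + (1/3)·R1: [0, -10/3, -10/3, 2, -14/3, 12]
R3 ← R3 − R2: [0, 0, 0, 0, 0, 0]
The echelon form has 2 nonzero rows, and every pivot lies in the first 5 columns, so rank(T) = rank([T|b]) = 2.
The system is consistent.

yes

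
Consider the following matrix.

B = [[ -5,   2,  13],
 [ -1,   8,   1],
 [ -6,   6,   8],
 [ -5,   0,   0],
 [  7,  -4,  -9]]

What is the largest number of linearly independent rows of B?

Row reduce to echelon form.
R2 ← R2 − (1/5)·R1: [0, 38/5, -8/5]
R3 ← R3 − (6/5)·R1: [0, 18/5, -38/5]
R4 ← R4 − R1: [0, -2, -13]
R5 ← R5 + (7/5)·R1: [0, -6/5, 46/5]
R3 ← R3 − (9/19)·R2: [0, 0, -130/19]
R4 ← R4 + (5/19)·R2: [0, 0, -255/19]
R5 ← R5 + (3/19)·R2: [0, 0, 170/19]
R4 ← R4 − (51/26)·R3: [0, 0, 0]
R5 ← R5 + (17/13)·R3: [0, 0, 0]
Echelon form has 3 nonzero rows, so rank(B) = 3.
The rank gives the maximum number of linearly independent rows: 3.

3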